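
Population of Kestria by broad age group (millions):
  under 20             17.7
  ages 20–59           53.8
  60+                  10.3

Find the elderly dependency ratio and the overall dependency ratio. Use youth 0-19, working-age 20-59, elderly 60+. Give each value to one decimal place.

Old-age dependency ratio: 19.1
Total dependency ratio: 52.0

Old-age dependency ratio = 10.3 / 53.8 × 100 = 19.1
Total dependency ratio = (17.7 + 10.3) / 53.8 × 100 = 28.0 / 53.8 × 100 = 52.0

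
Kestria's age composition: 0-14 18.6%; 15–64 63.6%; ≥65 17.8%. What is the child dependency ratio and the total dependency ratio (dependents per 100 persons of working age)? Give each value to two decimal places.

Youth dependency ratio = 18.6 / 63.6 × 100 = 29.25
Total dependency ratio = (18.6 + 17.8) / 63.6 × 100 = 36.4 / 63.6 × 100 = 57.23

Youth dependency ratio: 29.25
Total dependency ratio: 57.23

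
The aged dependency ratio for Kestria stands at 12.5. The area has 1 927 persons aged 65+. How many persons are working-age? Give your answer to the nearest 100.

Working-age: 15 400

Old-age dependency ratio = elderly / working-age × 100
12.5 = 1 927 / W × 100
⇒ 15 400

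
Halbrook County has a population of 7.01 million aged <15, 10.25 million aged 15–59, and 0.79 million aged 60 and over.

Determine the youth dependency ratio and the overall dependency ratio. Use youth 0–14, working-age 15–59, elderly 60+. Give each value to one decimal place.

Youth dependency ratio: 68.4
Total dependency ratio: 76.1

Youth dependency ratio = 7.01 / 10.25 × 100 = 68.4
Total dependency ratio = (7.01 + 0.79) / 10.25 × 100 = 7.80 / 10.25 × 100 = 76.1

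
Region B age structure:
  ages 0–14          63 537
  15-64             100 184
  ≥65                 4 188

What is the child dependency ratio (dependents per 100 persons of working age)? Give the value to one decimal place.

Youth dependency ratio = 63 537 / 100 184 × 100 = 63.4

Youth dependency ratio: 63.4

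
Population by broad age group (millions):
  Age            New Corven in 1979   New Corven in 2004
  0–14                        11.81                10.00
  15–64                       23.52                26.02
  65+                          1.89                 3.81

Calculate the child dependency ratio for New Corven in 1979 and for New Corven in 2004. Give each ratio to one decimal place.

New Corven in 1979: 11.81 / 23.52 × 100 = 50.2
New Corven in 2004: 10.00 / 26.02 × 100 = 38.4

New Corven in 1979: 50.2
New Corven in 2004: 38.4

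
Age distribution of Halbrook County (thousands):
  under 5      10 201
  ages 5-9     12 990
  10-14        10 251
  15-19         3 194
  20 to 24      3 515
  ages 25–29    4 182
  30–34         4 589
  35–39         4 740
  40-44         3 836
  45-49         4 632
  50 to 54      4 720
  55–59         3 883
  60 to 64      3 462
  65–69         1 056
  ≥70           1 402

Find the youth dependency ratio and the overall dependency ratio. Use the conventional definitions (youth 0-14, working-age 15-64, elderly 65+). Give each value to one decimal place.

0–14: 10 201 + 12 990 + 10 251 = 33 442
15–64: 3 194 + 3 515 + 4 182 + 4 589 + 4 740 + 3 836 + 4 632 + 4 720 + 3 883 + 3 462 = 40 753
65+: 1 056 + 1 402 = 2 458
Youth dependency ratio = 33 442 / 40 753 × 100 = 82.1
Total dependency ratio = (33 442 + 2 458) / 40 753 × 100 = 35 900 / 40 753 × 100 = 88.1

Youth dependency ratio: 82.1
Total dependency ratio: 88.1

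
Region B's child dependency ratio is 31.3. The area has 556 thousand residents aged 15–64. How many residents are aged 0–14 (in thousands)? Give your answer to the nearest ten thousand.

Aged 0–14: 170

Youth dependency ratio = youth / working-age × 100
31.3 = Y / 556 × 100
⇒ 170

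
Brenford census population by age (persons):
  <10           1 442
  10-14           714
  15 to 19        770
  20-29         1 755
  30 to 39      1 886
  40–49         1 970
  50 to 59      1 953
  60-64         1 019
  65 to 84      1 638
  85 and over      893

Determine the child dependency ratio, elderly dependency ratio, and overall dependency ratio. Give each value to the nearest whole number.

0–14: 1 442 + 714 = 2 156
15–64: 770 + 1 755 + 1 886 + 1 970 + 1 953 + 1 019 = 9 353
65+: 1 638 + 893 = 2 531
Youth dependency ratio = 2 156 / 9 353 × 100 = 23
Old-age dependency ratio = 2 531 / 9 353 × 100 = 27
Total dependency ratio = (2 156 + 2 531) / 9 353 × 100 = 4 687 / 9 353 × 100 = 50

Youth dependency ratio: 23
Old-age dependency ratio: 27
Total dependency ratio: 50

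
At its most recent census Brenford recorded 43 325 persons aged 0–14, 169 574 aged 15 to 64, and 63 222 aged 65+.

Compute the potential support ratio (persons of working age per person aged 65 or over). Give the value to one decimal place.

Potential support ratio = 169 574 / 63 222 = 2.7

Potential support ratio: 2.7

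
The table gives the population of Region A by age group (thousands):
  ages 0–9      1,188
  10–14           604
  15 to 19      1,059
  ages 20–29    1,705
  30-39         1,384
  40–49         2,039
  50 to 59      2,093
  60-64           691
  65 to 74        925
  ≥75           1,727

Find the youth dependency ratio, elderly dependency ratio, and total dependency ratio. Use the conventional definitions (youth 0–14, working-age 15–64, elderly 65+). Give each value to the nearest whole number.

Youth dependency ratio: 20
Old-age dependency ratio: 30
Total dependency ratio: 50

0–14: 1,188 + 604 = 1,792
15–64: 1,059 + 1,705 + 1,384 + 2,039 + 2,093 + 691 = 8,971
65+: 925 + 1,727 = 2,652
Youth dependency ratio = 1,792 / 8,971 × 100 = 20
Old-age dependency ratio = 2,652 / 8,971 × 100 = 30
Total dependency ratio = (1,792 + 2,652) / 8,971 × 100 = 4,444 / 8,971 × 100 = 50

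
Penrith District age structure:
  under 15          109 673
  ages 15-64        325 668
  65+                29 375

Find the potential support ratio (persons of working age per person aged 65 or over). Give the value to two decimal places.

Potential support ratio: 11.09

Potential support ratio = 325 668 / 29 375 = 11.09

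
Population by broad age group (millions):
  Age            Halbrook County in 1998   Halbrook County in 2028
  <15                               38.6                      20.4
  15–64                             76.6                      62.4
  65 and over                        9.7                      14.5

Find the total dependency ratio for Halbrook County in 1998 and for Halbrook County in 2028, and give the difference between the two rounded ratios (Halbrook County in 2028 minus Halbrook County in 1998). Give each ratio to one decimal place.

Halbrook County in 1998: (38.6 + 9.7) / 76.6 × 100 = 48.3 / 76.6 × 100 = 63.1
Halbrook County in 2028: (20.4 + 14.5) / 62.4 × 100 = 34.9 / 62.4 × 100 = 55.9

Halbrook County in 1998: 63.1
Halbrook County in 2028: 55.9
Difference: -7.2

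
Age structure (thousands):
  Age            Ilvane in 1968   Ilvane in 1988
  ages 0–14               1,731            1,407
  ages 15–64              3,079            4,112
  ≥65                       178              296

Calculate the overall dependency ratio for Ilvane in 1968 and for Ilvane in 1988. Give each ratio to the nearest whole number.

Ilvane in 1968: (1,731 + 178) / 3,079 × 100 = 1,909 / 3,079 × 100 = 62
Ilvane in 1988: (1,407 + 296) / 4,112 × 100 = 1,703 / 4,112 × 100 = 41

Ilvane in 1968: 62
Ilvane in 1988: 41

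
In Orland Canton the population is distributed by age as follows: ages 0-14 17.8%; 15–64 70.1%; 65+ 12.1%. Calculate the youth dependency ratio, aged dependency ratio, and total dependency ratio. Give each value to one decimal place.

Youth dependency ratio: 25.4
Old-age dependency ratio: 17.3
Total dependency ratio: 42.7

Youth dependency ratio = 17.8 / 70.1 × 100 = 25.4
Old-age dependency ratio = 12.1 / 70.1 × 100 = 17.3
Total dependency ratio = (17.8 + 12.1) / 70.1 × 100 = 29.9 / 70.1 × 100 = 42.7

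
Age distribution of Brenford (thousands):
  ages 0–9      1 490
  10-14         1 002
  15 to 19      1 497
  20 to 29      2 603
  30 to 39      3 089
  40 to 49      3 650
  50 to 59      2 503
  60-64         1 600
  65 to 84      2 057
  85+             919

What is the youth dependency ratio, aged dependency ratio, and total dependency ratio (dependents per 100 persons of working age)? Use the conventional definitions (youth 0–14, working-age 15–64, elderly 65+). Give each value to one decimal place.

Youth dependency ratio: 16.7
Old-age dependency ratio: 19.9
Total dependency ratio: 36.6

0–14: 1 490 + 1 002 = 2 492
15–64: 1 497 + 2 603 + 3 089 + 3 650 + 2 503 + 1 600 = 14 942
65+: 2 057 + 919 = 2 976
Youth dependency ratio = 2 492 / 14 942 × 100 = 16.7
Old-age dependency ratio = 2 976 / 14 942 × 100 = 19.9
Total dependency ratio = (2 492 + 2 976) / 14 942 × 100 = 5 468 / 14 942 × 100 = 36.6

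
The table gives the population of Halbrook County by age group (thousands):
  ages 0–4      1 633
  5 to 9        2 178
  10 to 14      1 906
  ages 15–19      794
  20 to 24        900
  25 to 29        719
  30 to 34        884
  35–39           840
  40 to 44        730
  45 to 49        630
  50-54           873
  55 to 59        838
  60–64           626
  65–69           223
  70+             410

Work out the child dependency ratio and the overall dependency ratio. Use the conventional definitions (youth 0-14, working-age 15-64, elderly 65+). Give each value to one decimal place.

Youth dependency ratio: 73.0
Total dependency ratio: 81.1

0–14: 1 633 + 2 178 + 1 906 = 5 717
15–64: 794 + 900 + 719 + 884 + 840 + 730 + 630 + 873 + 838 + 626 = 7 834
65+: 223 + 410 = 633
Youth dependency ratio = 5 717 / 7 834 × 100 = 73.0
Total dependency ratio = (5 717 + 633) / 7 834 × 100 = 6 350 / 7 834 × 100 = 81.1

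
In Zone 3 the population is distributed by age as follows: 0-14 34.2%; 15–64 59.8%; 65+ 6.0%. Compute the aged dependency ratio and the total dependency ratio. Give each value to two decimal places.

Old-age dependency ratio = 6.0 / 59.8 × 100 = 10.03
Total dependency ratio = (34.2 + 6.0) / 59.8 × 100 = 40.2 / 59.8 × 100 = 67.22

Old-age dependency ratio: 10.03
Total dependency ratio: 67.22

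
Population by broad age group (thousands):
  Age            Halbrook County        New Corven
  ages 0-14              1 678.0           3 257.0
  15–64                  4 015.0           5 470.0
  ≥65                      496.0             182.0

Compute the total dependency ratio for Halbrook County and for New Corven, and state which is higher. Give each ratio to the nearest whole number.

Halbrook County: (1 678.0 + 496.0) / 4 015.0 × 100 = 2 174.0 / 4 015.0 × 100 = 54
New Corven: (3 257.0 + 182.0) / 5 470.0 × 100 = 3 439.0 / 5 470.0 × 100 = 63

Halbrook County: 54
New Corven: 63
Higher: New Corven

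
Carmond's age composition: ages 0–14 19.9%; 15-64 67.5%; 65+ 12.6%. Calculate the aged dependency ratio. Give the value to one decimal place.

Old-age dependency ratio: 18.7

Old-age dependency ratio = 12.6 / 67.5 × 100 = 18.7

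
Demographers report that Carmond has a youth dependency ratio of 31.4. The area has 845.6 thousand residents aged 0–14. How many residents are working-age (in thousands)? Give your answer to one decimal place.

Working-age: 2,693.0

Youth dependency ratio = youth / working-age × 100
31.4 = 845.6 / W × 100
⇒ 2,693.0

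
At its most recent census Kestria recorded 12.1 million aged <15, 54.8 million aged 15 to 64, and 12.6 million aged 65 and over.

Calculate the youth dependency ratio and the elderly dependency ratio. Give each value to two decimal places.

Youth dependency ratio = 12.1 / 54.8 × 100 = 22.08
Old-age dependency ratio = 12.6 / 54.8 × 100 = 22.99

Youth dependency ratio: 22.08
Old-age dependency ratio: 22.99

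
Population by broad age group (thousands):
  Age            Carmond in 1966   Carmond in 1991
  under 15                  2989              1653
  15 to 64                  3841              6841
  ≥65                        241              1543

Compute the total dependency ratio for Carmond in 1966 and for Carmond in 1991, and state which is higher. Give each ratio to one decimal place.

Carmond in 1966: (2989 + 241) / 3841 × 100 = 3230 / 3841 × 100 = 84.1
Carmond in 1991: (1653 + 1543) / 6841 × 100 = 3196 / 6841 × 100 = 46.7

Carmond in 1966: 84.1
Carmond in 1991: 46.7
Higher: Carmond in 1966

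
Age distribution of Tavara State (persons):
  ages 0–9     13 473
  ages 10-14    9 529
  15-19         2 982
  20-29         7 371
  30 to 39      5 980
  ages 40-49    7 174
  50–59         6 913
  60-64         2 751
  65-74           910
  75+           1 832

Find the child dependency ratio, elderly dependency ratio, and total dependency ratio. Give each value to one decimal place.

0–14: 13 473 + 9 529 = 23 002
15–64: 2 982 + 7 371 + 5 980 + 7 174 + 6 913 + 2 751 = 33 171
65+: 910 + 1 832 = 2 742
Youth dependency ratio = 23 002 / 33 171 × 100 = 69.3
Old-age dependency ratio = 2 742 / 33 171 × 100 = 8.3
Total dependency ratio = (23 002 + 2 742) / 33 171 × 100 = 25 744 / 33 171 × 100 = 77.6

Youth dependency ratio: 69.3
Old-age dependency ratio: 8.3
Total dependency ratio: 77.6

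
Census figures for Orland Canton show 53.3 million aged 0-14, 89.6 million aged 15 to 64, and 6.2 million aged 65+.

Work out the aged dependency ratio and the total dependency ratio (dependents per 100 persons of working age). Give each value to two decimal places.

Old-age dependency ratio = 6.2 / 89.6 × 100 = 6.92
Total dependency ratio = (53.3 + 6.2) / 89.6 × 100 = 59.5 / 89.6 × 100 = 66.41

Old-age dependency ratio: 6.92
Total dependency ratio: 66.41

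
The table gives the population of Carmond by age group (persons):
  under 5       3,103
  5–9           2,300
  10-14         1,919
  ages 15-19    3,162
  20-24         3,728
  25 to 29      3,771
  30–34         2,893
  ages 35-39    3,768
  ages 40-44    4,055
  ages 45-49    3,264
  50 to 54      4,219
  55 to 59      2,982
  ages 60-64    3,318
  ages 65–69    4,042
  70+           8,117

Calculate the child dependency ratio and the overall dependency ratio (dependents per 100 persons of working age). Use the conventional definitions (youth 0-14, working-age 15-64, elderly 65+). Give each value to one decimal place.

Youth dependency ratio: 20.8
Total dependency ratio: 55.4

0–14: 3,103 + 2,300 + 1,919 = 7,322
15–64: 3,162 + 3,728 + 3,771 + 2,893 + 3,768 + 4,055 + 3,264 + 4,219 + 2,982 + 3,318 = 35,160
65+: 4,042 + 8,117 = 12,159
Youth dependency ratio = 7,322 / 35,160 × 100 = 20.8
Total dependency ratio = (7,322 + 12,159) / 35,160 × 100 = 19,481 / 35,160 × 100 = 55.4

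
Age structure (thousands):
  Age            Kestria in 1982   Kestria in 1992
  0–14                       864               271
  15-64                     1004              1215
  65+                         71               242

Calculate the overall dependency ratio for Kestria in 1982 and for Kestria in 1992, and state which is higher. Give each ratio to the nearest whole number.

Kestria in 1982: (864 + 71) / 1004 × 100 = 935 / 1004 × 100 = 93
Kestria in 1992: (271 + 242) / 1215 × 100 = 513 / 1215 × 100 = 42

Kestria in 1982: 93
Kestria in 1992: 42
Higher: Kestria in 1982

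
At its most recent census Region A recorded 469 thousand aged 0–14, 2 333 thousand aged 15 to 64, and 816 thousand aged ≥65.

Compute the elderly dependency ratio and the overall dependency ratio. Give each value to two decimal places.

Old-age dependency ratio: 34.98
Total dependency ratio: 55.08

Old-age dependency ratio = 816 / 2 333 × 100 = 34.98
Total dependency ratio = (469 + 816) / 2 333 × 100 = 1 285 / 2 333 × 100 = 55.08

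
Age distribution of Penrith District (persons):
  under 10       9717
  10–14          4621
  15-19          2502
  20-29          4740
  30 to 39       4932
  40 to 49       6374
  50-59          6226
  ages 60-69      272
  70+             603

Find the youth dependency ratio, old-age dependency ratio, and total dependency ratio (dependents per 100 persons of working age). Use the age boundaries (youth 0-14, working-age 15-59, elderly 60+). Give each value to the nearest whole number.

0–14: 9717 + 4621 = 14338
15–59: 2502 + 4740 + 4932 + 6374 + 6226 = 24774
60+: 272 + 603 = 875
Youth dependency ratio = 14338 / 24774 × 100 = 58
Old-age dependency ratio = 875 / 24774 × 100 = 4
Total dependency ratio = (14338 + 875) / 24774 × 100 = 15213 / 24774 × 100 = 61

Youth dependency ratio: 58
Old-age dependency ratio: 4
Total dependency ratio: 61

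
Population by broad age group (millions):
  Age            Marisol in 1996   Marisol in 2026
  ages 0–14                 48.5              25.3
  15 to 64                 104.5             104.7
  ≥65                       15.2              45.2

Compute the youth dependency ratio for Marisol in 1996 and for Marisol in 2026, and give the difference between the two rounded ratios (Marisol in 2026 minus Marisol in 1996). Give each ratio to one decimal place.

Marisol in 1996: 48.5 / 104.5 × 100 = 46.4
Marisol in 2026: 25.3 / 104.7 × 100 = 24.2

Marisol in 1996: 46.4
Marisol in 2026: 24.2
Difference: -22.2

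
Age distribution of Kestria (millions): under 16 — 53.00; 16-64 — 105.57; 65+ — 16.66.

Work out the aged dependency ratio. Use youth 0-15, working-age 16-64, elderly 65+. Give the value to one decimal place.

Old-age dependency ratio = 16.66 / 105.57 × 100 = 15.8

Old-age dependency ratio: 15.8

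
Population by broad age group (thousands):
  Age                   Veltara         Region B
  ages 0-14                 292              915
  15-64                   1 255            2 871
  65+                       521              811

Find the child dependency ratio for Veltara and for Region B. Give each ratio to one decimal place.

Veltara: 292 / 1 255 × 100 = 23.3
Region B: 915 / 2 871 × 100 = 31.9

Veltara: 23.3
Region B: 31.9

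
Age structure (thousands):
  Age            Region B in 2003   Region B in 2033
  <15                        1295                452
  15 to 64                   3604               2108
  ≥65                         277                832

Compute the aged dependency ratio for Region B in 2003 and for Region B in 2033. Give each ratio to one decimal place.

Region B in 2003: 277 / 3604 × 100 = 7.7
Region B in 2033: 832 / 2108 × 100 = 39.5

Region B in 2003: 7.7
Region B in 2033: 39.5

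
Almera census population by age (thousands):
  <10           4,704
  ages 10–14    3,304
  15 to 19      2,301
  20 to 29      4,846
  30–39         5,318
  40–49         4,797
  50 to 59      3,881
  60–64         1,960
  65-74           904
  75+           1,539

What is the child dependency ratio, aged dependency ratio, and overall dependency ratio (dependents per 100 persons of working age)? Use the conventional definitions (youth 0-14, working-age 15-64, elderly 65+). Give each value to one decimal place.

Youth dependency ratio: 34.7
Old-age dependency ratio: 10.6
Total dependency ratio: 45.2

0–14: 4,704 + 3,304 = 8,008
15–64: 2,301 + 4,846 + 5,318 + 4,797 + 3,881 + 1,960 = 23,103
65+: 904 + 1,539 = 2,443
Youth dependency ratio = 8,008 / 23,103 × 100 = 34.7
Old-age dependency ratio = 2,443 / 23,103 × 100 = 10.6
Total dependency ratio = (8,008 + 2,443) / 23,103 × 100 = 10,451 / 23,103 × 100 = 45.2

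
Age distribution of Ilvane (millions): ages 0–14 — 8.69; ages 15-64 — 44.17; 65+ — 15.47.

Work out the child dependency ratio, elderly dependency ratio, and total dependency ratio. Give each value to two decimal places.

Youth dependency ratio: 19.67
Old-age dependency ratio: 35.02
Total dependency ratio: 54.70

Youth dependency ratio = 8.69 / 44.17 × 100 = 19.67
Old-age dependency ratio = 15.47 / 44.17 × 100 = 35.02
Total dependency ratio = (8.69 + 15.47) / 44.17 × 100 = 24.16 / 44.17 × 100 = 54.70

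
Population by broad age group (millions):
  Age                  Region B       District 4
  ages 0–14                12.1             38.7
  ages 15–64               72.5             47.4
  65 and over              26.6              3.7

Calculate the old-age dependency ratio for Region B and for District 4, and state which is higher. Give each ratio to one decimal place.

Region B: 36.7
District 4: 7.8
Higher: Region B

Region B: 26.6 / 72.5 × 100 = 36.7
District 4: 3.7 / 47.4 × 100 = 7.8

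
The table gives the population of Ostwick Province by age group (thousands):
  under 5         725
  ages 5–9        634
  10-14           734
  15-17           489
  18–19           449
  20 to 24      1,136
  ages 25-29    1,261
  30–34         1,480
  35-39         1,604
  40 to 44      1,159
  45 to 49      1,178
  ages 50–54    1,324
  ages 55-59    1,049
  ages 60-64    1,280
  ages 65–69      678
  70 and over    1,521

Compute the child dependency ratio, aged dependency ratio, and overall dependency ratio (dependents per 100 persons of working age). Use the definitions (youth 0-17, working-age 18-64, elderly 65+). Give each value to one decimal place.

Youth dependency ratio: 21.7
Old-age dependency ratio: 18.4
Total dependency ratio: 40.1

0–17: 725 + 634 + 734 + 489 = 2,582
18–64: 449 + 1,136 + 1,261 + 1,480 + 1,604 + 1,159 + 1,178 + 1,324 + 1,049 + 1,280 = 11,920
65+: 678 + 1,521 = 2,199
Youth dependency ratio = 2,582 / 11,920 × 100 = 21.7
Old-age dependency ratio = 2,199 / 11,920 × 100 = 18.4
Total dependency ratio = (2,582 + 2,199) / 11,920 × 100 = 4,781 / 11,920 × 100 = 40.1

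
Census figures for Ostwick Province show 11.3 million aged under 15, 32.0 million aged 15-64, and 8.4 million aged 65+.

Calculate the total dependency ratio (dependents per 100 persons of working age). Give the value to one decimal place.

Total dependency ratio: 61.6

Total dependency ratio = (11.3 + 8.4) / 32.0 × 100 = 19.7 / 32.0 × 100 = 61.6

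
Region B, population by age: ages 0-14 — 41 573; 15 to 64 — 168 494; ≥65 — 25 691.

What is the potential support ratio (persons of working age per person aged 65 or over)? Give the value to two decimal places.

Potential support ratio: 6.56

Potential support ratio = 168 494 / 25 691 = 6.56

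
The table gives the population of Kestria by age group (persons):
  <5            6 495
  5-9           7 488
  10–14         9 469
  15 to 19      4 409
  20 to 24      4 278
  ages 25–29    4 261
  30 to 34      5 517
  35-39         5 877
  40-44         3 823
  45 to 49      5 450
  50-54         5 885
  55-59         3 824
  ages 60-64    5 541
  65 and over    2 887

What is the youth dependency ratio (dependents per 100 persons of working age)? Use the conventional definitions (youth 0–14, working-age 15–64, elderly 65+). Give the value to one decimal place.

0–14: 6 495 + 7 488 + 9 469 = 23 452
15–64: 4 409 + 4 278 + 4 261 + 5 517 + 5 877 + 3 823 + 5 450 + 5 885 + 3 824 + 5 541 = 48 865
65+: 2 887
Youth dependency ratio = 23 452 / 48 865 × 100 = 48.0

Youth dependency ratio: 48.0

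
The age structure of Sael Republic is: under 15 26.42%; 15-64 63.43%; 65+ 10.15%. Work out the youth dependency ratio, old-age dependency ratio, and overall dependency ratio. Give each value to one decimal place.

Youth dependency ratio: 41.7
Old-age dependency ratio: 16.0
Total dependency ratio: 57.7

Youth dependency ratio = 26.42 / 63.43 × 100 = 41.7
Old-age dependency ratio = 10.15 / 63.43 × 100 = 16.0
Total dependency ratio = (26.42 + 10.15) / 63.43 × 100 = 36.57 / 63.43 × 100 = 57.7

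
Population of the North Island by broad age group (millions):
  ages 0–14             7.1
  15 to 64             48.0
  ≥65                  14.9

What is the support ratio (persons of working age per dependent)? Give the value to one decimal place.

Support ratio = 48.0 / (7.1 + 14.9) = 48.0 / 22.0 = 2.2

Support ratio: 2.2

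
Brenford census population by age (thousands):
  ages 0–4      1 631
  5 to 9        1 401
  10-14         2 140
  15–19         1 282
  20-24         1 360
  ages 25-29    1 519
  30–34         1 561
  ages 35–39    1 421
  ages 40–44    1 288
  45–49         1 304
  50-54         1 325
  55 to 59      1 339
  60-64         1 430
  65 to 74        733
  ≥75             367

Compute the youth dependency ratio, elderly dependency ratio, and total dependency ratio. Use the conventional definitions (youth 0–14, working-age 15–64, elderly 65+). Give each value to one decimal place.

0–14: 1 631 + 1 401 + 2 140 = 5 172
15–64: 1 282 + 1 360 + 1 519 + 1 561 + 1 421 + 1 288 + 1 304 + 1 325 + 1 339 + 1 430 = 13 829
65+: 733 + 367 = 1 100
Youth dependency ratio = 5 172 / 13 829 × 100 = 37.4
Old-age dependency ratio = 1 100 / 13 829 × 100 = 8.0
Total dependency ratio = (5 172 + 1 100) / 13 829 × 100 = 6 272 / 13 829 × 100 = 45.4

Youth dependency ratio: 37.4
Old-age dependency ratio: 8.0
Total dependency ratio: 45.4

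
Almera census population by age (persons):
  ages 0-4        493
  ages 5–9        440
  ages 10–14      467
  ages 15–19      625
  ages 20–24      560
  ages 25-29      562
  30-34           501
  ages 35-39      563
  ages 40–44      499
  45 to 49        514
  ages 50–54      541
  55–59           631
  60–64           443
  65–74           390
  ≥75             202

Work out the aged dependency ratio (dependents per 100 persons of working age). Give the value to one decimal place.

0–14: 493 + 440 + 467 = 1400
15–64: 625 + 560 + 562 + 501 + 563 + 499 + 514 + 541 + 631 + 443 = 5439
65+: 390 + 202 = 592
Old-age dependency ratio = 592 / 5439 × 100 = 10.9

Old-age dependency ratio: 10.9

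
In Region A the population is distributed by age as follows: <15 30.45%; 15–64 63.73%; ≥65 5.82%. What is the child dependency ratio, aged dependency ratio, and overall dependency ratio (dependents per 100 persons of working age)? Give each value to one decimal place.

Youth dependency ratio: 47.8
Old-age dependency ratio: 9.1
Total dependency ratio: 56.9

Youth dependency ratio = 30.45 / 63.73 × 100 = 47.8
Old-age dependency ratio = 5.82 / 63.73 × 100 = 9.1
Total dependency ratio = (30.45 + 5.82) / 63.73 × 100 = 36.27 / 63.73 × 100 = 56.9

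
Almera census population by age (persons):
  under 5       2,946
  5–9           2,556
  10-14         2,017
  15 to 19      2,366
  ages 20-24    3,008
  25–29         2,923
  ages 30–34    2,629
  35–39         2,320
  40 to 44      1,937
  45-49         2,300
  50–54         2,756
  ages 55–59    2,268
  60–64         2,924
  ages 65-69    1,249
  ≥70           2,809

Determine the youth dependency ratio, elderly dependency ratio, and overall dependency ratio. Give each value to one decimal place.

0–14: 2,946 + 2,556 + 2,017 = 7,519
15–64: 2,366 + 3,008 + 2,923 + 2,629 + 2,320 + 1,937 + 2,300 + 2,756 + 2,268 + 2,924 = 25,431
65+: 1,249 + 2,809 = 4,058
Youth dependency ratio = 7,519 / 25,431 × 100 = 29.6
Old-age dependency ratio = 4,058 / 25,431 × 100 = 16.0
Total dependency ratio = (7,519 + 4,058) / 25,431 × 100 = 11,577 / 25,431 × 100 = 45.5

Youth dependency ratio: 29.6
Old-age dependency ratio: 16.0
Total dependency ratio: 45.5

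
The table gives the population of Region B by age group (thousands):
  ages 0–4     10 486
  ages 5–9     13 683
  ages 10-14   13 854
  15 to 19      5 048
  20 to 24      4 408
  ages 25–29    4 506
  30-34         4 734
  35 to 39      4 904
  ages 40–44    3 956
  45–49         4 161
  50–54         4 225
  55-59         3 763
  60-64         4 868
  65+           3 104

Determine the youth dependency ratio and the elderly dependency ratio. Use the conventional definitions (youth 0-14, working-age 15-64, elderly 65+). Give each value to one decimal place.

Youth dependency ratio: 85.3
Old-age dependency ratio: 7.0

0–14: 10 486 + 13 683 + 13 854 = 38 023
15–64: 5 048 + 4 408 + 4 506 + 4 734 + 4 904 + 3 956 + 4 161 + 4 225 + 3 763 + 4 868 = 44 573
65+: 3 104
Youth dependency ratio = 38 023 / 44 573 × 100 = 85.3
Old-age dependency ratio = 3 104 / 44 573 × 100 = 7.0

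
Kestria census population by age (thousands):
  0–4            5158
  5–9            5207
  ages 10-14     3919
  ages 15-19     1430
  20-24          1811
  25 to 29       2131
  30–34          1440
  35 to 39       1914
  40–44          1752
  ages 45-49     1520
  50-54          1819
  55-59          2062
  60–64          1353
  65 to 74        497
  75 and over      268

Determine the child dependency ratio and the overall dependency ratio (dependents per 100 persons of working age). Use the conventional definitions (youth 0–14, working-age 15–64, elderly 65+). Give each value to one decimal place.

0–14: 5158 + 5207 + 3919 = 14284
15–64: 1430 + 1811 + 2131 + 1440 + 1914 + 1752 + 1520 + 1819 + 2062 + 1353 = 17232
65+: 497 + 268 = 765
Youth dependency ratio = 14284 / 17232 × 100 = 82.9
Total dependency ratio = (14284 + 765) / 17232 × 100 = 15049 / 17232 × 100 = 87.3

Youth dependency ratio: 82.9
Total dependency ratio: 87.3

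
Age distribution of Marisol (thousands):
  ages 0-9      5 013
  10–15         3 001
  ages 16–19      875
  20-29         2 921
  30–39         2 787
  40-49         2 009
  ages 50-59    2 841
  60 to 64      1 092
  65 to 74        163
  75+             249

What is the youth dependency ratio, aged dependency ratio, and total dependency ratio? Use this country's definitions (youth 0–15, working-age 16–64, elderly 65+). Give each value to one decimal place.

Youth dependency ratio: 64.0
Old-age dependency ratio: 3.3
Total dependency ratio: 67.3

0–15: 5 013 + 3 001 = 8 014
16–64: 875 + 2 921 + 2 787 + 2 009 + 2 841 + 1 092 = 12 525
65+: 163 + 249 = 412
Youth dependency ratio = 8 014 / 12 525 × 100 = 64.0
Old-age dependency ratio = 412 / 12 525 × 100 = 3.3
Total dependency ratio = (8 014 + 412) / 12 525 × 100 = 8 426 / 12 525 × 100 = 67.3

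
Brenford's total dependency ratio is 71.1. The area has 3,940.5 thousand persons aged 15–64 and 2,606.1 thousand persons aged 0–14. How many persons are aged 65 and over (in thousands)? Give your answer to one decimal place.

Total dependency ratio = (youth + elderly) / working-age × 100
71.1 = (2,606.1 + E) / 3,940.5 × 100
⇒ 195.6

Aged 65 and over: 195.6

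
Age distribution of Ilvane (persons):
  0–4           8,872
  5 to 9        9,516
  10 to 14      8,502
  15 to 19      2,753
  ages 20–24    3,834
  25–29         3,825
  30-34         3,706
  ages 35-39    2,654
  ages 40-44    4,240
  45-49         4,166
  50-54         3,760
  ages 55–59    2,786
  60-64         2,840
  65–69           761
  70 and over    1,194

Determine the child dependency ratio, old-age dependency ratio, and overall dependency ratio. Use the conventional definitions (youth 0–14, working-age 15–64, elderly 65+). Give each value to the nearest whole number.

Youth dependency ratio: 78
Old-age dependency ratio: 6
Total dependency ratio: 83

0–14: 8,872 + 9,516 + 8,502 = 26,890
15–64: 2,753 + 3,834 + 3,825 + 3,706 + 2,654 + 4,240 + 4,166 + 3,760 + 2,786 + 2,840 = 34,564
65+: 761 + 1,194 = 1,955
Youth dependency ratio = 26,890 / 34,564 × 100 = 78
Old-age dependency ratio = 1,955 / 34,564 × 100 = 6
Total dependency ratio = (26,890 + 1,955) / 34,564 × 100 = 28,845 / 34,564 × 100 = 83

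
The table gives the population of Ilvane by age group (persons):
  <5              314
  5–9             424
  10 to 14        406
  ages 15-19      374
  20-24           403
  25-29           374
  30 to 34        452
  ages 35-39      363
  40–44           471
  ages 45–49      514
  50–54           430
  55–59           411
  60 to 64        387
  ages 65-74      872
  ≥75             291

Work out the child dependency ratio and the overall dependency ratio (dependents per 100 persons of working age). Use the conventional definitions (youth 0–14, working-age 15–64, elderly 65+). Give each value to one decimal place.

Youth dependency ratio: 27.4
Total dependency ratio: 55.2

0–14: 314 + 424 + 406 = 1 144
15–64: 374 + 403 + 374 + 452 + 363 + 471 + 514 + 430 + 411 + 387 = 4 179
65+: 872 + 291 = 1 163
Youth dependency ratio = 1 144 / 4 179 × 100 = 27.4
Total dependency ratio = (1 144 + 1 163) / 4 179 × 100 = 2 307 / 4 179 × 100 = 55.2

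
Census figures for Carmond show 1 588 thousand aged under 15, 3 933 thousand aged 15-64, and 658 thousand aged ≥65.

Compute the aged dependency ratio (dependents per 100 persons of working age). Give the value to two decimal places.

Old-age dependency ratio: 16.73

Old-age dependency ratio = 658 / 3 933 × 100 = 16.73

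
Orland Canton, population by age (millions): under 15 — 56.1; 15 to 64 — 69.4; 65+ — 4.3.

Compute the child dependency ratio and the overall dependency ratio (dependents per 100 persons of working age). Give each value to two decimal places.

Youth dependency ratio: 80.84
Total dependency ratio: 87.03

Youth dependency ratio = 56.1 / 69.4 × 100 = 80.84
Total dependency ratio = (56.1 + 4.3) / 69.4 × 100 = 60.4 / 69.4 × 100 = 87.03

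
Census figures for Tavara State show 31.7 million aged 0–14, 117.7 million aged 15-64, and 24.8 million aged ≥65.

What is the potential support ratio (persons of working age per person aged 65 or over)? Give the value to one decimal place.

Potential support ratio: 4.7

Potential support ratio = 117.7 / 24.8 = 4.7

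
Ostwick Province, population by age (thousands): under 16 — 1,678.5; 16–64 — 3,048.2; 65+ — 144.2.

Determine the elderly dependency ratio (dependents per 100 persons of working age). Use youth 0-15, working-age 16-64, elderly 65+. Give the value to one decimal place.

Old-age dependency ratio = 144.2 / 3,048.2 × 100 = 4.7

Old-age dependency ratio: 4.7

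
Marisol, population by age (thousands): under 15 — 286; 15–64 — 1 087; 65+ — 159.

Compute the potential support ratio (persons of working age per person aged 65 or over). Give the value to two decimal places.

Potential support ratio: 6.84

Potential support ratio = 1 087 / 159 = 6.84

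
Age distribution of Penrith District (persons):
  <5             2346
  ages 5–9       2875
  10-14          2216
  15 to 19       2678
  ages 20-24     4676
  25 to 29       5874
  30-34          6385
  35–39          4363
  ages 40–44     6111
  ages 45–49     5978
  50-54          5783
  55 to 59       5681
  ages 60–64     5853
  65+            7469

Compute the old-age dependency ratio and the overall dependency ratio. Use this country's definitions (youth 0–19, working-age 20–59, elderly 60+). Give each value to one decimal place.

Old-age dependency ratio: 29.7
Total dependency ratio: 52.3

0–19: 2346 + 2875 + 2216 + 2678 = 10115
20–59: 4676 + 5874 + 6385 + 4363 + 6111 + 5978 + 5783 + 5681 = 44851
60+: 5853 + 7469 = 13322
Old-age dependency ratio = 13322 / 44851 × 100 = 29.7
Total dependency ratio = (10115 + 13322) / 44851 × 100 = 23437 / 44851 × 100 = 52.3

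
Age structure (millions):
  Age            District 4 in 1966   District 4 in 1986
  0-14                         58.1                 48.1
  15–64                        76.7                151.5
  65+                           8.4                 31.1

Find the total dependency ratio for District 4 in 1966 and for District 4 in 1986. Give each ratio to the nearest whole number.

District 4 in 1966: 87
District 4 in 1986: 52

District 4 in 1966: (58.1 + 8.4) / 76.7 × 100 = 66.5 / 76.7 × 100 = 87
District 4 in 1986: (48.1 + 31.1) / 151.5 × 100 = 79.2 / 151.5 × 100 = 52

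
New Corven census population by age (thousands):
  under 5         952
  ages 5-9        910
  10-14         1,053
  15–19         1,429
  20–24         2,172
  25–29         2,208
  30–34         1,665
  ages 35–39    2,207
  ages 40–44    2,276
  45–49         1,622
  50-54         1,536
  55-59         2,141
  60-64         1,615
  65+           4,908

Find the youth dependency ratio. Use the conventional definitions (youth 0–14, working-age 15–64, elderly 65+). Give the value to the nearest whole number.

Youth dependency ratio: 15

0–14: 952 + 910 + 1,053 = 2,915
15–64: 1,429 + 2,172 + 2,208 + 1,665 + 2,207 + 2,276 + 1,622 + 1,536 + 2,141 + 1,615 = 18,871
65+: 4,908
Youth dependency ratio = 2,915 / 18,871 × 100 = 15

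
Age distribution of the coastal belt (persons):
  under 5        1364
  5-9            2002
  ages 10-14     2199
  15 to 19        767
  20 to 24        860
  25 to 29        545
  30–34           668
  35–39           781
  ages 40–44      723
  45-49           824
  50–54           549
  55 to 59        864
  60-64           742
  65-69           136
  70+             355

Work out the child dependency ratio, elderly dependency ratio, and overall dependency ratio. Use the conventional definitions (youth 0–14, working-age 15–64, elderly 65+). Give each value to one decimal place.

0–14: 1364 + 2002 + 2199 = 5565
15–64: 767 + 860 + 545 + 668 + 781 + 723 + 824 + 549 + 864 + 742 = 7323
65+: 136 + 355 = 491
Youth dependency ratio = 5565 / 7323 × 100 = 76.0
Old-age dependency ratio = 491 / 7323 × 100 = 6.7
Total dependency ratio = (5565 + 491) / 7323 × 100 = 6056 / 7323 × 100 = 82.7

Youth dependency ratio: 76.0
Old-age dependency ratio: 6.7
Total dependency ratio: 82.7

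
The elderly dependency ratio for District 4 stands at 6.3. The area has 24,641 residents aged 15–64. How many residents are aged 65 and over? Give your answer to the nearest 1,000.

Aged 65 and over: 2,000

Old-age dependency ratio = elderly / working-age × 100
6.3 = E / 24,641 × 100
⇒ 2,000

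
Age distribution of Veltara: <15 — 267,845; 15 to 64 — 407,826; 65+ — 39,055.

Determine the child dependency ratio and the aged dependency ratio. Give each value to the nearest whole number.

Youth dependency ratio = 267,845 / 407,826 × 100 = 66
Old-age dependency ratio = 39,055 / 407,826 × 100 = 10

Youth dependency ratio: 66
Old-age dependency ratio: 10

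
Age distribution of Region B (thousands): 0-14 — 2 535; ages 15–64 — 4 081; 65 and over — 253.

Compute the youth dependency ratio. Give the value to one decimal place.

Youth dependency ratio: 62.1

Youth dependency ratio = 2 535 / 4 081 × 100 = 62.1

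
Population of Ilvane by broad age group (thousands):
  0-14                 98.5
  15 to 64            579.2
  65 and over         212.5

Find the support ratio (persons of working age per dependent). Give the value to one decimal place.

Support ratio = 579.2 / (98.5 + 212.5) = 579.2 / 311.0 = 1.9

Support ratio: 1.9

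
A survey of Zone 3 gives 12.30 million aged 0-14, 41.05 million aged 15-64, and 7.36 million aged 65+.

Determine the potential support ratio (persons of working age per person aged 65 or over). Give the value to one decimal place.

Potential support ratio = 41.05 / 7.36 = 5.6

Potential support ratio: 5.6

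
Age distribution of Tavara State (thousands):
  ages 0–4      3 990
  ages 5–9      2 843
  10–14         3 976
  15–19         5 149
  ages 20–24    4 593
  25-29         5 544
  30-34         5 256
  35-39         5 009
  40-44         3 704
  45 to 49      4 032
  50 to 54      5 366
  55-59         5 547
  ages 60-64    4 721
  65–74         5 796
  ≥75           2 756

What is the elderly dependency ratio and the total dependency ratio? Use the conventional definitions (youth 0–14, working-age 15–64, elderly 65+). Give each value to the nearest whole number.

0–14: 3 990 + 2 843 + 3 976 = 10 809
15–64: 5 149 + 4 593 + 5 544 + 5 256 + 5 009 + 3 704 + 4 032 + 5 366 + 5 547 + 4 721 = 48 921
65+: 5 796 + 2 756 = 8 552
Old-age dependency ratio = 8 552 / 48 921 × 100 = 17
Total dependency ratio = (10 809 + 8 552) / 48 921 × 100 = 19 361 / 48 921 × 100 = 40

Old-age dependency ratio: 17
Total dependency ratio: 40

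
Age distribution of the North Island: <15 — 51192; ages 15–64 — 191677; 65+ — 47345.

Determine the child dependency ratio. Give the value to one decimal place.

Youth dependency ratio: 26.7

Youth dependency ratio = 51192 / 191677 × 100 = 26.7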